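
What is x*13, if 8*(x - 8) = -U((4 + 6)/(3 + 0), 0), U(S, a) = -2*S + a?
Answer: 689/6 ≈ 114.83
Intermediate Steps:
U(S, a) = a - 2*S
x = 53/6 (x = 8 + (-(0 - 2*(4 + 6)/(3 + 0)))/8 = 8 + (-(0 - 20/3))/8 = 8 + (-1*(-20/3))/8 = 8 + (⅛)*(20/3) = 8 + ⅚ = 53/6 ≈ 8.8333)
x*13 = (53/6)*13 = 689/6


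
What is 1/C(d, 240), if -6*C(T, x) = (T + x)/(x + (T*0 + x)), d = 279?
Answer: -960/173 ≈ -5.5491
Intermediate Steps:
C(T, x) = -(T + x)/(12*x) (C(T, x) = -(T + x)/(6*(x + (T*0 + x))) = -(T + x)/(6*(x + (0 + x))) = -(T + x)/(6*(x + x)) = -(T + x)/(6*(2*x)) = -(T + x)*1/(2*x)/6 = -(T + x)/(12*x))
1/C(d, 240) = 1/((1/12)*(-1*279 - 1*240)/240) = 1/((1/12)*(1/240)*(-279 - 240)) = 1/((1/12)*(1/240)*(-519)) = 1/(-173/960) = -960/173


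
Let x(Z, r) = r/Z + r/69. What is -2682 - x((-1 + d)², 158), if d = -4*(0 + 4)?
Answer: -53538326/19941 ≈ -2684.8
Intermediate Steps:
d = -16 (d = -4*4 = -16)
x(Z, r) = r/69 + r/Z (x(Z, r) = r/Z + r*(1/69) = r/Z + r/69 = r/69 + r/Z)
-2682 - x((-1 + d)², 158) = -2682 - ((1/69)*158 + 158/((-1 - 16)²)) = -2682 - (158/69 + 158/((-17)²)) = -2682 - (158/69 + 158/289) = -2682 - 1*56564/19941 = -2682 - 56564/19941 = -53538326/19941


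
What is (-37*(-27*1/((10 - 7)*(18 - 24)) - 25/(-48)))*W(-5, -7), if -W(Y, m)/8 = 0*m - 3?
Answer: -3589/2 ≈ -1794.5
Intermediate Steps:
W(Y, m) = 24 (W(Y, m) = -8*(0*m - 3) = -8*(0 - 3) = -8*(-3) = 24)
(-37*(-27*1/((10 - 7)*(18 - 24)) - 25/(-48)))*W(-5, -7) = -37*(-27*1/((10 - 7)*(18 - 24)) - 25/(-48))*24 = -37*(-27/((-6*3)) - 25*(-1/48))*24 = -37*(-27/(-18) + 25/48)*24 = -37*(-27*(-1/18) + 25/48)*24 = -37*(3/2 + 25/48)*24 = -37*97/48*24 = -3589/48*24 = -3589/2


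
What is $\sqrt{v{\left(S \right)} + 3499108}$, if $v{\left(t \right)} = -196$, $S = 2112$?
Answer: $12 \sqrt{24298} \approx 1870.5$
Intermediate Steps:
$\sqrt{v{\left(S \right)} + 3499108} = \sqrt{-196 + 3499108} = \sqrt{3498912} = 12 \sqrt{24298}$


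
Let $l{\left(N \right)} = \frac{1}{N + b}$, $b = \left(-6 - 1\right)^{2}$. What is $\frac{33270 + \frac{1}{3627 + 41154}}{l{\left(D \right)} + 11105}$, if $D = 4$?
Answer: $\frac{78962785163}{26356574046} \approx 2.9959$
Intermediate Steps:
$b = 49$ ($b = \left(-7\right)^{2} = 49$)
$l{\left(N \right)} = \frac{1}{49 + N}$ ($l{\left(N \right)} = \frac{1}{N + 49} = \frac{1}{49 + N}$)
$\frac{33270 + \frac{1}{3627 + 41154}}{l{\left(D \right)} + 11105} = \frac{33270 + \frac{1}{3627 + 41154}}{\frac{1}{49 + 4} + 11105} = \frac{33270 + \frac{1}{44781}}{\frac{1}{53} + 11105} = \frac{1489863871}{44781 \cdot \frac{588566}{53}} = \frac{1489863871}{44781} \cdot \frac{53}{588566} = \frac{78962785163}{26356574046}$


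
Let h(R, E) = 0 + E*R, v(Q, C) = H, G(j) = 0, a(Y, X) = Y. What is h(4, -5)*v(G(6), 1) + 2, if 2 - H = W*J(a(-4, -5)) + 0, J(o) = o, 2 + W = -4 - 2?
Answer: 602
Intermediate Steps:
W = -8 (W = -2 + (-4 - 2) = -2 - 6 = -8)
H = -30 (H = 2 - (-8*(-4) + 0) = 2 - (32 + 0) = 2 - 1*32 = 2 - 32 = -30)
v(Q, C) = -30
h(R, E) = E*R
h(4, -5)*v(G(6), 1) + 2 = -5*4*(-30) + 2 = -20*(-30) + 2 = 600 + 2 = 602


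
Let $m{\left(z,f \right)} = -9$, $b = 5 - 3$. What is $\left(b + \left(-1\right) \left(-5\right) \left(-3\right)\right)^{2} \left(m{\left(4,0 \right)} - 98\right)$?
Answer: $-18083$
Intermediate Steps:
$b = 2$ ($b = 5 - 3 = 2$)
$\left(b + \left(-1\right) \left(-5\right) \left(-3\right)\right)^{2} \left(m{\left(4,0 \right)} - 98\right) = \left(2 + \left(-1\right) \left(-5\right) \left(-3\right)\right)^{2} \left(-9 - 98\right) = \left(2 + 5 \left(-3\right)\right)^{2} \left(-107\right) = \left(2 - 15\right)^{2} \left(-107\right) = \left(-13\right)^{2} \left(-107\right) = 169 \left(-107\right) = -18083$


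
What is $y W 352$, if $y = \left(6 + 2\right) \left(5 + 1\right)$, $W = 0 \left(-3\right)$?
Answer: $0$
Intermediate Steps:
$W = 0$
$y = 48$ ($y = 8 \cdot 6 = 48$)
$y W 352 = 48 \cdot 0 \cdot 352 = 0 \cdot 352 = 0$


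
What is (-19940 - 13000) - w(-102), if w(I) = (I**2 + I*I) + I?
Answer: -53646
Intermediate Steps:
w(I) = I + 2*I**2 (w(I) = (I**2 + I**2) + I = 2*I**2 + I = I + 2*I**2)
(-19940 - 13000) - w(-102) = (-19940 - 13000) - (-102)*(1 + 2*(-102)) = -32940 - (-102)*(1 - 204) = -32940 - (-102)*(-203) = -32940 - 1*20706 = -32940 - 20706 = -53646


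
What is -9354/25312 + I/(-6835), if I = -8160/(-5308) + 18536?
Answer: -353749493137/114790489520 ≈ -3.0817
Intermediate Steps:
I = 24599312/1327 (I = -8160*(-1/5308) + 18536 = 2040/1327 + 18536 = 24599312/1327 ≈ 18538.)
-9354/25312 + I/(-6835) = -9354/25312 + (24599312/1327)/(-6835) = -9354*1/25312 + (24599312/1327)*(-1/6835) = -4677/12656 - 24599312/9070045 = -353749493137/114790489520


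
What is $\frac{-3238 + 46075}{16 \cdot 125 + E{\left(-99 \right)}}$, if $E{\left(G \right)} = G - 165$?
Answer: $\frac{42837}{1736} \approx 24.676$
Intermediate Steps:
$E{\left(G \right)} = -165 + G$
$\frac{-3238 + 46075}{16 \cdot 125 + E{\left(-99 \right)}} = \frac{-3238 + 46075}{16 \cdot 125 - 264} = \frac{42837}{2000 - 264} = \frac{42837}{1736}$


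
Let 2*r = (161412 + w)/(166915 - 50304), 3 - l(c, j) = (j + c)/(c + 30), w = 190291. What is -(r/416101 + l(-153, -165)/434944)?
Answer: -360070996413/78661603457269504 ≈ -4.5775e-6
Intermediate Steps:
l(c, j) = 3 - (c + j)/(30 + c) (l(c, j) = 3 - (j + c)/(c + 30) = 3 - (c + j)/(30 + c))
r = 31973/21202 (r = ((161412 + 190291)/(166915 - 50304))/2 = (351703/116611)/2 = (351703*(1/116611))/2 = (½)*(31973/10601) = 31973/21202 ≈ 1.5080)
-(r/416101 + l(-153, -165)/434944) = -((31973/21202)/416101 + ((90 - 1*(-165) + 2*(-153))/(30 - 153))/434944) = -((31973/21202)*(1/416101) + ((90 + 165 - 306)/(-123))*(1/434944)) = -(31973/8822173402 - 1/123*(-51)*(1/434944)) = -(31973/8822173402 + (17/41)*(1/434944)) = -(31973/8822173402 + 17/17832704) = -1*360070996413/78661603457269504 = -360070996413/78661603457269504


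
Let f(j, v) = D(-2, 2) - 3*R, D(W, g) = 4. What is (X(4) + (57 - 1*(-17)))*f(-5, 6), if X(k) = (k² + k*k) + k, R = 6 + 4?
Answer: -2860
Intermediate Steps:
R = 10
f(j, v) = -26 (f(j, v) = 4 - 3*10 = 4 - 30 = -26)
X(k) = k + 2*k² (X(k) = (k² + k²) + k = 2*k² + k = k + 2*k²)
(X(4) + (57 - 1*(-17)))*f(-5, 6) = (4*(1 + 2*4) + (57 - 1*(-17)))*(-26) = (4*(1 + 8) + (57 + 17))*(-26) = (4*9 + 74)*(-26) = (36 + 74)*(-26) = 110*(-26) = -2860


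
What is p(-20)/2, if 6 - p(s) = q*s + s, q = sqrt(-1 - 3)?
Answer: 13 + 20*I ≈ 13.0 + 20.0*I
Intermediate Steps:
q = 2*I (q = sqrt(-4) = 2*I ≈ 2.0*I)
p(s) = 6 - s - 2*I*s (p(s) = 6 - ((2*I)*s + s) = 6 - (2*I*s + s) = 6 - (s + 2*I*s) = 6 + (-s - 2*I*s) = 6 - s - 2*I*s)
p(-20)/2 = (6 - 1*(-20) - 2*I*(-20))/2 = (6 + 20 + 40*I)*(1/2) = (26 + 40*I)*(1/2) = 13 + 20*I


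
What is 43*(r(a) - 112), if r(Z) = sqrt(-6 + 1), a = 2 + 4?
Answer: -4816 + 43*I*sqrt(5) ≈ -4816.0 + 96.151*I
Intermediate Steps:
a = 6
r(Z) = I*sqrt(5) (r(Z) = sqrt(-5) = I*sqrt(5))
43*(r(a) - 112) = 43*(I*sqrt(5) - 112) = 43*(-112 + I*sqrt(5)) = -4816 + 43*I*sqrt(5)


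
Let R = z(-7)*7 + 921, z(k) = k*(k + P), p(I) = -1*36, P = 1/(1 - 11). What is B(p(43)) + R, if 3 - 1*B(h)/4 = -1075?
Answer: 55809/10 ≈ 5580.9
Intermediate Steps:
P = -⅒ (P = 1/(-10) = -⅒ ≈ -0.10000)
p(I) = -36
B(h) = 4312 (B(h) = 12 - 4*(-1075) = 12 + 4300 = 4312)
z(k) = k*(-⅒ + k) (z(k) = k*(k - ⅒) = k*(-⅒ + k))
R = 12689/10 (R = -7*(-⅒ - 7)*7 + 921 = -7*(-71/10)*7 + 921 = (497/10)*7 + 921 = 3479/10 + 921 = 12689/10 ≈ 1268.9)
B(p(43)) + R = 4312 + 12689/10 = 55809/10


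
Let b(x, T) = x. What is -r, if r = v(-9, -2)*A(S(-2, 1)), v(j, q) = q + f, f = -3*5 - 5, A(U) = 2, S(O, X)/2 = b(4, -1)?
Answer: 44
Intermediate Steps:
S(O, X) = 8 (S(O, X) = 2*4 = 8)
f = -20 (f = -15 - 5 = -20)
v(j, q) = -20 + q (v(j, q) = q - 20 = -20 + q)
r = -44 (r = (-20 - 2)*2 = -22*2 = -44)
-r = -1*(-44) = 44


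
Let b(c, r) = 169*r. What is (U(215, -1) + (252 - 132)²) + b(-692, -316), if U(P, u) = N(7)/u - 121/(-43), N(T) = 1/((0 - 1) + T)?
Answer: -10062349/258 ≈ -39001.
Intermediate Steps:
N(T) = 1/(-1 + T)
U(P, u) = 121/43 + 1/(6*u) (U(P, u) = 1/((-1 + 7)*u) - 121/(-43) = 1/(6*u) - 121*(-1/43) = 1/(6*u) + 121/43 = 121/43 + 1/(6*u))
(U(215, -1) + (252 - 132)²) + b(-692, -316) = ((1/258)*(43 + 726*(-1))/(-1) + (252 - 132)²) + 169*(-316) = ((1/258)*(-1)*(43 - 726) + 120²) - 53404 = ((1/258)*(-1)*(-683) + 14400) - 53404 = (683/258 + 14400) - 53404 = 3715883/258 - 53404 = -10062349/258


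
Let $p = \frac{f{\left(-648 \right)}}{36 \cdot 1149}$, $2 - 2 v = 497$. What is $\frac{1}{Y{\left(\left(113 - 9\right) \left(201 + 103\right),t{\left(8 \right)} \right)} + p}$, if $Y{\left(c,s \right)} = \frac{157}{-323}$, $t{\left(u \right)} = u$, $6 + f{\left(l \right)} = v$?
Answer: $- \frac{8907048}{4384019} \approx -2.0317$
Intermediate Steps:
$v = - \frac{495}{2}$ ($v = 1 - \frac{497}{2} = - \frac{495}{2} \approx -247.5$)
$f{\left(l \right)} = - \frac{507}{2}$ ($f{\left(l \right)} = -6 - \frac{495}{2} = - \frac{507}{2}$)
$p = - \frac{169}{27576}$ ($p = - \frac{507}{2 \cdot 36 \cdot 1149} = - \frac{507}{2 \cdot 41364} = \left(- \frac{507}{2}\right) \frac{1}{41364} = - \frac{169}{27576} \approx -0.0061285$)
$Y{\left(c,s \right)} = - \frac{157}{323}$ ($Y{\left(c,s \right)} = 157 \left(- \frac{1}{323}\right) = - \frac{157}{323}$)
$\frac{1}{Y{\left(\left(113 - 9\right) \left(201 + 103\right),t{\left(8 \right)} \right)} + p} = \frac{1}{- \frac{157}{323} - \frac{169}{27576}} = \frac{1}{- \frac{4384019}{8907048}} = - \frac{8907048}{4384019}$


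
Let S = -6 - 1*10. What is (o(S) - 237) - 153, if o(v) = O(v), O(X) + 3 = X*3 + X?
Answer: -457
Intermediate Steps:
O(X) = -3 + 4*X (O(X) = -3 + (X*3 + X) = -3 + (3*X + X) = -3 + 4*X)
S = -16 (S = -6 - 10 = -16)
o(v) = -3 + 4*v
(o(S) - 237) - 153 = ((-3 + 4*(-16)) - 237) - 153 = ((-3 - 64) - 237) - 153 = (-67 - 237) - 153 = -304 - 153 = -457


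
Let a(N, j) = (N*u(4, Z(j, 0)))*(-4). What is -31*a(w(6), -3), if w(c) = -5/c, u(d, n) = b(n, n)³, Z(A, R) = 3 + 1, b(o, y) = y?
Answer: -19840/3 ≈ -6613.3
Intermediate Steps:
Z(A, R) = 4
u(d, n) = n³
a(N, j) = -256*N (a(N, j) = (N*4³)*(-4) = (N*64)*(-4) = (64*N)*(-4) = -256*N)
-31*a(w(6), -3) = -(-7936)*(-5/6) = -(-7936)*(-5*⅙) = -(-7936)*(-5)/6 = -31*640/3 = -19840/3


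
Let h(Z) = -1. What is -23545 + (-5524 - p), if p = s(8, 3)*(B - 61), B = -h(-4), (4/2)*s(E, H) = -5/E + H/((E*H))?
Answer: -29084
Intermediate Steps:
s(E, H) = -2/E (s(E, H) = (-5/E + H/((E*H)))/2 = (-5/E + H*(1/(E*H)))/2 = (-5/E + 1/E)/2 = (-4/E)/2 = -2/E)
B = 1 (B = -1*(-1) = 1)
p = 15 (p = (-2/8)*(1 - 61) = -2*1/8*(-60) = -1/4*(-60) = 15)
-23545 + (-5524 - p) = -23545 + (-5524 - 1*15) = -23545 + (-5524 - 15) = -23545 - 5539 = -29084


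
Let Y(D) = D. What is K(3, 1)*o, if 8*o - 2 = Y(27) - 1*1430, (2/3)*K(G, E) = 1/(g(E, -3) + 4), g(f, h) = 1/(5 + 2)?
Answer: -29421/464 ≈ -63.407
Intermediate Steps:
g(f, h) = ⅐ (g(f, h) = 1/7 = ⅐)
K(G, E) = 21/58 (K(G, E) = 3/(2*(⅐ + 4)) = 3/(2*(29/7)) = (3/2)*(7/29) = 21/58)
o = -1401/8 (o = ¼ + (27 - 1*1430)/8 = ¼ + (27 - 1430)/8 = ¼ + (⅛)*(-1403) = ¼ - 1403/8 = -1401/8 ≈ -175.13)
K(3, 1)*o = (21/58)*(-1401/8) = -29421/464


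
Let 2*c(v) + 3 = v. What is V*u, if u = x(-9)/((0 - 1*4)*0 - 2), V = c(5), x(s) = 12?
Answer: -6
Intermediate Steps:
c(v) = -3/2 + v/2
V = 1 (V = -3/2 + (½)*5 = -3/2 + 5/2 = 1)
u = -6 (u = 12/((0 - 1*4)*0 - 2) = 12/((0 - 4)*0 - 2) = 12/(-4*0 - 2) = 12/(0 - 2) = 12/(-2) = 12*(-½) = -6)
V*u = 1*(-6) = -6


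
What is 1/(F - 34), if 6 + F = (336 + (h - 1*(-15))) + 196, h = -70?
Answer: 1/437 ≈ 0.0022883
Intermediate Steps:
F = 471 (F = -6 + ((336 + (-70 - 1*(-15))) + 196) = -6 + ((336 + (-70 + 15)) + 196) = -6 + ((336 - 55) + 196) = -6 + (281 + 196) = -6 + 477 = 471)
1/(F - 34) = 1/(471 - 34) = 1/437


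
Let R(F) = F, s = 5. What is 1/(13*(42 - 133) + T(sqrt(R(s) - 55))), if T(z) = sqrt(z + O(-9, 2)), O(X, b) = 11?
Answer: 1/(-1183 + sqrt(11 + 5*I*sqrt(2))) ≈ -0.00084779 - 7.32e-7*I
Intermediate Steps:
T(z) = sqrt(11 + z) (T(z) = sqrt(z + 11) = sqrt(11 + z))
1/(13*(42 - 133) + T(sqrt(R(s) - 55))) = 1/(13*(42 - 133) + sqrt(11 + sqrt(5 - 55))) = 1/(13*(-91) + sqrt(11 + sqrt(-50))) = 1/(-1183 + sqrt(11 + 5*I*sqrt(2)))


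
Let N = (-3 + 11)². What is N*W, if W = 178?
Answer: 11392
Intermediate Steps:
N = 64 (N = 8² = 64)
N*W = 64*178 = 11392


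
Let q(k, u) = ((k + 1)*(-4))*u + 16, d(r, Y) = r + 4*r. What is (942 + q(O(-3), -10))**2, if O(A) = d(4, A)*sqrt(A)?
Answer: -923996 + 1596800*I*sqrt(3) ≈ -9.24e+5 + 2.7657e+6*I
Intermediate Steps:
d(r, Y) = 5*r
O(A) = 20*sqrt(A) (O(A) = (5*4)*sqrt(A) = 20*sqrt(A))
q(k, u) = 16 + u*(-4 - 4*k) (q(k, u) = ((1 + k)*(-4))*u + 16 = (-4 - 4*k)*u + 16 = u*(-4 - 4*k) + 16 = 16 + u*(-4 - 4*k))
(942 + q(O(-3), -10))**2 = (942 + (16 - 4*(-10) - 4*20*sqrt(-3)*(-10)))**2 = (942 + (16 + 40 - 4*20*(I*sqrt(3))*(-10)))**2 = (942 + (16 + 40 - 4*20*I*sqrt(3)*(-10)))**2 = (942 + (16 + 40 + 800*I*sqrt(3)))**2 = (942 + (56 + 800*I*sqrt(3)))**2 = (998 + 800*I*sqrt(3))**2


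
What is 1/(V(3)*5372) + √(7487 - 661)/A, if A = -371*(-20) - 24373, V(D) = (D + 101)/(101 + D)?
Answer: 1/5372 - √6826/16953 ≈ -0.0046873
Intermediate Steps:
V(D) = 1 (V(D) = (101 + D)/(101 + D) = 1)
A = -16953 (A = 7420 - 24373 = -16953)
1/(V(3)*5372) + √(7487 - 661)/A = 1/(1*5372) + √(7487 - 661)/(-16953) = 1*(1/5372) + √6826*(-1/16953) = 1/5372 - √6826/16953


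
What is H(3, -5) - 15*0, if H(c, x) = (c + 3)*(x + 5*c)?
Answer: 60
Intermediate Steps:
H(c, x) = (3 + c)*(x + 5*c)
H(3, -5) - 15*0 = (3*(-5) + 5*3² + 15*3 + 3*(-5)) - 15*0 = (-15 + 5*9 + 45 - 15) + 0 = (-15 + 45 + 45 - 15) + 0 = 60 + 0 = 60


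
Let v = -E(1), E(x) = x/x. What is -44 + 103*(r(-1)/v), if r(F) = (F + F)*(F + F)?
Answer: -456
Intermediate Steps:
E(x) = 1
v = -1 (v = -1*1 = -1)
r(F) = 4*F² (r(F) = (2*F)*(2*F) = 4*F²)
-44 + 103*(r(-1)/v) = -44 + 103*((4*(-1)²)/(-1)) = -44 + 103*((4*1)*(-1)) = -44 + 103*(4*(-1)) = -44 + 103*(-4) = -44 - 412 = -456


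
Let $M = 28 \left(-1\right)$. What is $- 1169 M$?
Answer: $32732$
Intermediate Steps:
$M = -28$
$- 1169 M = \left(-1169\right) \left(-28\right) = 32732$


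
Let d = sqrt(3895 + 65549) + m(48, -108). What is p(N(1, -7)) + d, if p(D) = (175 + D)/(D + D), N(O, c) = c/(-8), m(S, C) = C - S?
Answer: -111/2 + 6*sqrt(1929) ≈ 208.02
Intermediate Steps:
N(O, c) = -c/8 (N(O, c) = c*(-1/8) = -c/8)
d = -156 + 6*sqrt(1929) (d = sqrt(3895 + 65549) + (-108 - 1*48) = sqrt(69444) + (-108 - 48) = 6*sqrt(1929) - 156 = -156 + 6*sqrt(1929) ≈ 107.52)
p(D) = (175 + D)/(2*D) (p(D) = (175 + D)/((2*D)) = (175 + D)*(1/(2*D)) = (175 + D)/(2*D))
p(N(1, -7)) + d = (175 - 1/8*(-7))/(2*((-1/8*(-7)))) + (-156 + 6*sqrt(1929)) = (175 + 7/8)/(2*(7/8)) + (-156 + 6*sqrt(1929)) = (1/2)*(8/7)*(1407/8) + (-156 + 6*sqrt(1929)) = 201/2 + (-156 + 6*sqrt(1929)) = -111/2 + 6*sqrt(1929)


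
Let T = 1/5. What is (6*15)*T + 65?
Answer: 83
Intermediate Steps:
T = ⅕ ≈ 0.20000
(6*15)*T + 65 = (6*15)*(⅕) + 65 = 90*(⅕) + 65 = 18 + 65 = 83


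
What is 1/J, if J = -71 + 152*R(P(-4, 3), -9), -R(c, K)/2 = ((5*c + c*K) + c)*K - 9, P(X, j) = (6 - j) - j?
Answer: 1/2665 ≈ 0.00037523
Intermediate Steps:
P(X, j) = 6 - 2*j
R(c, K) = 18 - 2*K*(6*c + K*c) (R(c, K) = -2*(((5*c + c*K) + c)*K - 9) = -2*(((5*c + K*c) + c)*K - 9) = -2*((6*c + K*c)*K - 9) = -2*(K*(6*c + K*c) - 9) = -2*(-9 + K*(6*c + K*c)) = 18 - 2*K*(6*c + K*c))
J = 2665 (J = -71 + 152*(18 - 12*(-9)*(6 - 2*3) - 2*(6 - 2*3)*(-9)**2) = -71 + 152*(18 - 12*(-9)*(6 - 6) - 2*(6 - 6)*81) = -71 + 152*(18 - 12*(-9)*0 - 2*0*81) = -71 + 152*(18 + 0 + 0) = -71 + 152*18 = -71 + 2736 = 2665)
1/J = 1/2665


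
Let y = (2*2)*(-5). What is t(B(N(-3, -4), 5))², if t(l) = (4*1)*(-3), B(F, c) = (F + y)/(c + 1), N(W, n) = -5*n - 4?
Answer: 144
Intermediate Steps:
y = -20 (y = 4*(-5) = -20)
N(W, n) = -4 - 5*n
B(F, c) = (-20 + F)/(1 + c) (B(F, c) = (F - 20)/(c + 1) = (-20 + F)/(1 + c))
t(l) = -12 (t(l) = 4*(-3) = -12)
t(B(N(-3, -4), 5))² = (-12)² = 144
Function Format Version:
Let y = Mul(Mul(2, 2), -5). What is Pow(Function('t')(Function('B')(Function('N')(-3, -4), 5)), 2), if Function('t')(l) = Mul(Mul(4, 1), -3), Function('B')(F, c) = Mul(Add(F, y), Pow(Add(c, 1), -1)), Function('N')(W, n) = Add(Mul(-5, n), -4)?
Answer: 144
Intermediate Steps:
y = -20 (y = Mul(4, -5) = -20)
Function('N')(W, n) = Add(-4, Mul(-5, n))
Function('B')(F, c) = Mul(Pow(Add(1, c), -1), Add(-20, F)) (Function('B')(F, c) = Mul(Add(F, -20), Pow(Add(c, 1), -1)) = Mul(Add(-20, F), Pow(Add(1, c), -1)) = Mul(Pow(Add(1, c), -1), Add(-20, F)))
Function('t')(l) = -12 (Function('t')(l) = Mul(4, -3) = -12)
Pow(Function('t')(Function('B')(Function('N')(-3, -4), 5)), 2) = Pow(-12, 2) = 144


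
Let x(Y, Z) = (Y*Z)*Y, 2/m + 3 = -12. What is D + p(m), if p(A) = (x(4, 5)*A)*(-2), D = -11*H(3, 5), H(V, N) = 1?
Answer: 31/3 ≈ 10.333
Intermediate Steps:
m = -2/15 (m = 2/(-3 - 12) = 2/(-15) = 2*(-1/15) = -2/15 ≈ -0.13333)
D = -11 (D = -11*1 = -11)
x(Y, Z) = Z*Y**2
p(A) = -160*A (p(A) = ((5*4**2)*A)*(-2) = ((5*16)*A)*(-2) = (80*A)*(-2) = -160*A)
D + p(m) = -11 - 160*(-2/15) = -11 + 64/3 = 31/3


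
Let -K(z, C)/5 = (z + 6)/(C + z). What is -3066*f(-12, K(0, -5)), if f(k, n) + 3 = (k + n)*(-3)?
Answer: -45990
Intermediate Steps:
K(z, C) = -5*(6 + z)/(C + z) (K(z, C) = -5*(z + 6)/(C + z) = -5*(6 + z)/(C + z))
f(k, n) = -3 - 3*k - 3*n (f(k, n) = -3 + (k + n)*(-3) = -3 + (-3*k - 3*n) = -3 - 3*k - 3*n)
-3066*f(-12, K(0, -5)) = -3066*(-3 - 3*(-12) - 15*(-6 - 1*0)/(-5 + 0)) = -3066*(-3 + 36 - 15*(-6 + 0)/(-5)) = -3066*(-3 + 36 - 15*(-1)*(-6)/5) = -3066*(-3 + 36 - 3*6) = -3066*(-3 + 36 - 18) = -3066*15 = -45990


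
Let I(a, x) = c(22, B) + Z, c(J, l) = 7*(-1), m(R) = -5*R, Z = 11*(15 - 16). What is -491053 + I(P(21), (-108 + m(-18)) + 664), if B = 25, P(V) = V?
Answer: -491071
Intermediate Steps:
Z = -11 (Z = 11*(-1) = -11)
c(J, l) = -7
I(a, x) = -18 (I(a, x) = -7 - 11 = -18)
-491053 + I(P(21), (-108 + m(-18)) + 664) = -491053 - 18 = -491071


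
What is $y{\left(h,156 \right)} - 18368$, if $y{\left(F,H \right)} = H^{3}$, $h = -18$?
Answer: $3778048$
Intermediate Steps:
$y{\left(h,156 \right)} - 18368 = 156^{3} - 18368 = 3796416 - 18368 = 3778048$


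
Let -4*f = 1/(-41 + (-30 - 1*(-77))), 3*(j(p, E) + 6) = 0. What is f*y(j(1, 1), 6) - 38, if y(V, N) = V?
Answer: -151/4 ≈ -37.750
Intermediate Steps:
j(p, E) = -6 (j(p, E) = -6 + (⅓)*0 = -6 + 0 = -6)
f = -1/24 (f = -1/(4*(-41 + (-30 - 1*(-77)))) = -1/(4*(-41 + (-30 + 77))) = -1/(4*(-41 + 47)) = -¼/6 = -¼*⅙ = -1/24 ≈ -0.041667)
f*y(j(1, 1), 6) - 38 = -1/24*(-6) - 38 = ¼ - 38 = -151/4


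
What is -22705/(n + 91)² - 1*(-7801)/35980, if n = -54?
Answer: -806246331/49256620 ≈ -16.368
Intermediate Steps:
-22705/(n + 91)² - 1*(-7801)/35980 = -22705/(-54 + 91)² - 1*(-7801)/35980 = -22705/(37²) + 7801*(1/35980) = -22705/1369 + 7801/35980 = -806246331/49256620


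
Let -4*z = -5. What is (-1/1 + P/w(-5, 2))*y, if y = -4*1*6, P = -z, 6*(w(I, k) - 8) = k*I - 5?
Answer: 324/11 ≈ 29.455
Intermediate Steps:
z = 5/4 (z = -¼*(-5) = 5/4 ≈ 1.2500)
w(I, k) = 43/6 + I*k/6 (w(I, k) = 8 + (k*I - 5)/6 = 8 + (I*k - 5)/6 = 8 + (-5 + I*k)/6 = 8 + (-⅚ + I*k/6) = 43/6 + I*k/6)
P = -5/4 (P = -1*5/4 = -5/4 ≈ -1.2500)
y = -24 (y = -4*6 = -24)
(-1/1 + P/w(-5, 2))*y = (-1/1 - 5/(4*(43/6 + (⅙)*(-5)*2)))*(-24) = (-1*1 - 5/(4*(43/6 - 5/3)))*(-24) = (-1 - 5/(4*11/2))*(-24) = (-1 - 5/4*2/11)*(-24) = (-1 - 5/22)*(-24) = -27/22*(-24) = 324/11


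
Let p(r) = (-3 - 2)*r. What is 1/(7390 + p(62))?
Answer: 1/7080 ≈ 0.00014124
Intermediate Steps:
p(r) = -5*r
1/(7390 + p(62)) = 1/(7390 - 5*62) = 1/(7390 - 310) = 1/7080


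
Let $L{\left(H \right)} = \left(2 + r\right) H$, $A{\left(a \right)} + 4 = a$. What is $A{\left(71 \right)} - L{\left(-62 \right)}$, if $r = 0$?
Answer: $191$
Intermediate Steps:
$A{\left(a \right)} = -4 + a$
$L{\left(H \right)} = 2 H$ ($L{\left(H \right)} = \left(2 + 0\right) H = 2 H$)
$A{\left(71 \right)} - L{\left(-62 \right)} = \left(-4 + 71\right) - 2 \left(-62\right) = 67 - -124 = 67 + 124 = 191$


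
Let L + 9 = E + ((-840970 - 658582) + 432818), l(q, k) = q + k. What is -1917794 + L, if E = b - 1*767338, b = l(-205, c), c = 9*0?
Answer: -3752080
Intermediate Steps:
c = 0
l(q, k) = k + q
b = -205 (b = 0 - 205 = -205)
E = -767543 (E = -205 - 1*767338 = -205 - 767338 = -767543)
L = -1834286 (L = -9 + (-767543 + ((-840970 - 658582) + 432818)) = -9 + (-767543 + (-1499552 + 432818)) = -9 + (-767543 - 1066734) = -9 - 1834277 = -1834286)
-1917794 + L = -1917794 - 1834286 = -3752080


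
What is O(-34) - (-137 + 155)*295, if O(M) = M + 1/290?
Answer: -1549759/290 ≈ -5344.0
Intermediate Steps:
O(M) = 1/290 + M (O(M) = M + 1/290 = 1/290 + M)
O(-34) - (-137 + 155)*295 = (1/290 - 34) - (-137 + 155)*295 = -9859/290 - 18*295 = -9859/290 - 1*5310 = -9859/290 - 5310 = -1549759/290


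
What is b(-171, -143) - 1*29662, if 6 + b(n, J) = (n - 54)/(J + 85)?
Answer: -1720519/58 ≈ -29664.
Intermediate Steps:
b(n, J) = -6 + (-54 + n)/(85 + J) (b(n, J) = -6 + (n - 54)/(J + 85) = -6 + (-54 + n)/(85 + J))
b(-171, -143) - 1*29662 = (-564 - 171 - 6*(-143))/(85 - 143) - 1*29662 = (-564 - 171 + 858)/(-58) - 29662 = -1/58*123 - 29662 = -123/58 - 29662 = -1720519/58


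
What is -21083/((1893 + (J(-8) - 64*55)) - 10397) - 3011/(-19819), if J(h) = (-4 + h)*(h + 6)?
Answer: 453975977/237828000 ≈ 1.9088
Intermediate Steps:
J(h) = (-4 + h)*(6 + h)
-21083/((1893 + (J(-8) - 64*55)) - 10397) - 3011/(-19819) = -21083/((1893 + ((-24 + (-8)² + 2*(-8)) - 64*55)) - 10397) - 3011/(-19819) = -21083/((1893 + ((-24 + 64 - 16) - 3520)) - 10397) - 3011*(-1/19819) = -21083/((1893 + (24 - 3520)) - 10397) + 3011/19819 = -21083/((1893 - 3496) - 10397) + 3011/19819 = -21083/(-1603 - 10397) + 3011/19819 = -21083/(-12000) + 3011/19819 = -21083*(-1/12000) + 3011/19819 = 21083/12000 + 3011/19819 = 453975977/237828000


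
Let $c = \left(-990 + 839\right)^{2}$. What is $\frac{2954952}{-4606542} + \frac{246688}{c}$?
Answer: $\frac{59389042908}{5835209119} \approx 10.178$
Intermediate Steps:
$c = 22801$ ($c = \left(-151\right)^{2} = 22801$)
$\frac{2954952}{-4606542} + \frac{246688}{c} = \frac{2954952}{-4606542} + \frac{246688}{22801} = 2954952 \left(- \frac{1}{4606542}\right) + 246688 \cdot \frac{1}{22801} = - \frac{164164}{255919} + \frac{246688}{22801} = \frac{59389042908}{5835209119}$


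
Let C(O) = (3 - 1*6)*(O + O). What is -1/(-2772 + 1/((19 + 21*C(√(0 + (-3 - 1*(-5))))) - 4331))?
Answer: 51452737336/142626999848257 + 126*√2/142626999848257 ≈ 0.00036075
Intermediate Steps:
C(O) = -6*O (C(O) = (3 - 6)*(2*O) = -6*O)
-1/(-2772 + 1/((19 + 21*C(√(0 + (-3 - 1*(-5))))) - 4331)) = -1/(-2772 + 1/((19 + 21*(-6*√(0 + (-3 - 1*(-5))))) - 4331)) = -1/(-2772 + 1/((19 + 21*(-6*√(0 + (-3 + 5)))) - 4331)) = -1/(-2772 + 1/((19 + 21*(-6*√(0 + 2))) - 4331)) = -1/(-2772 + 1/((19 + 21*(-6*√2)) - 4331)) = -1/(-2772 + 1/((19 - 126*√2) - 4331)) = -1/(-2772 + 1/(-4312 - 126*√2))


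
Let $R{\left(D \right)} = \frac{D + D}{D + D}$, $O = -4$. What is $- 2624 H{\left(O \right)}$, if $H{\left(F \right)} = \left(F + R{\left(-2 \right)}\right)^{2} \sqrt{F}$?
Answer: $- 47232 i \approx - 47232.0 i$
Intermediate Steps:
$R{\left(D \right)} = 1$ ($R{\left(D \right)} = \frac{2 D}{2 D} = 2 D \frac{1}{2 D} = 1$)
$H{\left(F \right)} = \sqrt{F} \left(1 + F\right)^{2}$ ($H{\left(F \right)} = \left(F + 1\right)^{2} \sqrt{F} = \left(1 + F\right)^{2} \sqrt{F} = \sqrt{F} \left(1 + F\right)^{2}$)
$- 2624 H{\left(O \right)} = - 2624 \sqrt{-4} \left(1 - 4\right)^{2} = - 2624 \cdot 2 i \left(-3\right)^{2} = - 2624 \cdot 2 i 9 = - 2624 \cdot 18 i = - 47232 i$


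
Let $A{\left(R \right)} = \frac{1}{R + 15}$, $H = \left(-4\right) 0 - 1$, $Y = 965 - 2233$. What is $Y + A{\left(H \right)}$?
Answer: $- \frac{17751}{14} \approx -1267.9$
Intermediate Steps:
$Y = -1268$ ($Y = 965 - 2233 = -1268$)
$H = -1$ ($H = 0 - 1 = -1$)
$A{\left(R \right)} = \frac{1}{15 + R}$
$Y + A{\left(H \right)} = -1268 + \frac{1}{15 - 1} = -1268 + \frac{1}{14} = - \frac{17751}{14}$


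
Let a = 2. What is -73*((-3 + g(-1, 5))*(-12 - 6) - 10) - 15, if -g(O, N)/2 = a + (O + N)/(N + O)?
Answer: -11111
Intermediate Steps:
g(O, N) = -6 (g(O, N) = -2*(2 + (O + N)/(N + O)) = -2*(2 + (N + O)/(N + O)) = -2*(2 + 1) = -2*3 = -6)
-73*((-3 + g(-1, 5))*(-12 - 6) - 10) - 15 = -73*((-3 - 6)*(-12 - 6) - 10) - 15 = -73*(-9*(-18) - 10) - 15 = -73*(162 - 10) - 15 = -73*152 - 15 = -11096 - 15 = -11111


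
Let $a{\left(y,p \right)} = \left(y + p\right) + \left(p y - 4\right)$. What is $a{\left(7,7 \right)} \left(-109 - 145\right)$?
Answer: $-14986$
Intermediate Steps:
$a{\left(y,p \right)} = -4 + p + y + p y$ ($a{\left(y,p \right)} = \left(p + y\right) + \left(-4 + p y\right) = -4 + p + y + p y$)
$a{\left(7,7 \right)} \left(-109 - 145\right) = \left(-4 + 7 + 7 + 7 \cdot 7\right) \left(-109 - 145\right) = \left(-4 + 7 + 7 + 49\right) \left(-254\right) = 59 \left(-254\right) = -14986$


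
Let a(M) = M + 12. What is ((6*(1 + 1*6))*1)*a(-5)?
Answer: 294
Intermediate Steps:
a(M) = 12 + M
((6*(1 + 1*6))*1)*a(-5) = ((6*(1 + 1*6))*1)*(12 - 5) = ((6*(1 + 6))*1)*7 = ((6*7)*1)*7 = (42*1)*7 = 42*7 = 294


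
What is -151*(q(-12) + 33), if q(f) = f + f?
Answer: -1359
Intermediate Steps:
q(f) = 2*f
-151*(q(-12) + 33) = -151*(2*(-12) + 33) = -151*(-24 + 33) = -151*9 = -1359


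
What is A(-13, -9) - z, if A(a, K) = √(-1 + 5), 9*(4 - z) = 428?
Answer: 410/9 ≈ 45.556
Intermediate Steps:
z = -392/9 (z = 4 - ⅑*428 = 4 - 428/9 = -392/9 ≈ -43.556)
A(a, K) = 2 (A(a, K) = √4 = 2)
A(-13, -9) - z = 2 - 1*(-392/9) = 2 + 392/9 = 410/9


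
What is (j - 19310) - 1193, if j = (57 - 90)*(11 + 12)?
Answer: -21262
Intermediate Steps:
j = -759 (j = -33*23 = -759)
(j - 19310) - 1193 = (-759 - 19310) - 1193 = -20069 - 1193 = -21262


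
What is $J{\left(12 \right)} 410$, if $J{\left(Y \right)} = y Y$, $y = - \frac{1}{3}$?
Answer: $-1640$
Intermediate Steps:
$y = - \frac{1}{3}$ ($y = \left(-1\right) \frac{1}{3} = - \frac{1}{3} \approx -0.33333$)
$J{\left(Y \right)} = - \frac{Y}{3}$
$J{\left(12 \right)} 410 = \left(- \frac{1}{3}\right) 12 \cdot 410 = \left(-4\right) 410 = -1640$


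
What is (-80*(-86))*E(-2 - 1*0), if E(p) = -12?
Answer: -82560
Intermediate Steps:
(-80*(-86))*E(-2 - 1*0) = -80*(-86)*(-12) = 6880*(-12) = -82560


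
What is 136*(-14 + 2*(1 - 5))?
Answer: -2992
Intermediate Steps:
136*(-14 + 2*(1 - 5)) = 136*(-14 + 2*(-4)) = 136*(-14 - 8) = 136*(-22) = -2992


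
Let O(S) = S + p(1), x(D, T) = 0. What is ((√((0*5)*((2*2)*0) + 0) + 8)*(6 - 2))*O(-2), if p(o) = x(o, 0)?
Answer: -64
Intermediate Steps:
p(o) = 0
O(S) = S (O(S) = S + 0 = S)
((√((0*5)*((2*2)*0) + 0) + 8)*(6 - 2))*O(-2) = ((√((0*5)*((2*2)*0) + 0) + 8)*(6 - 2))*(-2) = ((√(0*(4*0) + 0) + 8)*4)*(-2) = ((√(0*0 + 0) + 8)*4)*(-2) = ((√(0 + 0) + 8)*4)*(-2) = ((√0 + 8)*4)*(-2) = ((0 + 8)*4)*(-2) = (8*4)*(-2) = 32*(-2) = -64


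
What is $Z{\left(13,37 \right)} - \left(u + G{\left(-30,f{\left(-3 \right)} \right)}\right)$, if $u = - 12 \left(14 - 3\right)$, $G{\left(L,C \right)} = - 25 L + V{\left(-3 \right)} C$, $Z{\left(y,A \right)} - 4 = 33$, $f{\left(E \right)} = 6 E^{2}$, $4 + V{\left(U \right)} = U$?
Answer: $-203$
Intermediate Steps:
$V{\left(U \right)} = -4 + U$
$Z{\left(y,A \right)} = 37$ ($Z{\left(y,A \right)} = 4 + 33 = 37$)
$G{\left(L,C \right)} = - 25 L - 7 C$ ($G{\left(L,C \right)} = - 25 L + \left(-4 - 3\right) C = - 25 L - 7 C$)
$u = -132$ ($u = \left(-12\right) 11 = -132$)
$Z{\left(13,37 \right)} - \left(u + G{\left(-30,f{\left(-3 \right)} \right)}\right) = 37 - \left(-132 - \left(-750 + 7 \cdot 6 \left(-3\right)^{2}\right)\right) = 37 - \left(-132 + \left(750 - 7 \cdot 6 \cdot 9\right)\right) = 37 - \left(-132 + \left(750 - 378\right)\right) = 37 - \left(-132 + 372\right) = 37 - 240 = -203$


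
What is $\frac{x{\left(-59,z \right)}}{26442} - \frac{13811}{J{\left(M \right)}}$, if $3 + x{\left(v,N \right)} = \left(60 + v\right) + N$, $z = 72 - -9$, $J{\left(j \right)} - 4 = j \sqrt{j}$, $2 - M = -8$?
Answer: $\frac{30434158}{542061} - \frac{69055 \sqrt{10}}{492} \approx -387.7$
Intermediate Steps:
$M = 10$ ($M = 2 - -8 = 2 + 8 = 10$)
$J{\left(j \right)} = 4 + j^{\frac{3}{2}}$ ($J{\left(j \right)} = 4 + j \sqrt{j} = 4 + j^{\frac{3}{2}}$)
$z = 81$ ($z = 72 + 9 = 81$)
$x{\left(v,N \right)} = 57 + N + v$ ($x{\left(v,N \right)} = -3 + \left(\left(60 + v\right) + N\right) = -3 + \left(60 + N + v\right) = 57 + N + v$)
$\frac{x{\left(-59,z \right)}}{26442} - \frac{13811}{J{\left(M \right)}} = \frac{57 + 81 - 59}{26442} - \frac{13811}{4 + 10^{\frac{3}{2}}} = 79 \cdot \frac{1}{26442} - \frac{13811}{4 + 10 \sqrt{10}} = \frac{79}{26442} - \frac{13811}{4 + 10 \sqrt{10}}$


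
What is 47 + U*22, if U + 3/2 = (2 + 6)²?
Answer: 1422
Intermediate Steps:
U = 125/2 (U = -3/2 + (2 + 6)² = -3/2 + 8² = -3/2 + 64 = 125/2 ≈ 62.500)
47 + U*22 = 47 + (125/2)*22 = 47 + 1375 = 1422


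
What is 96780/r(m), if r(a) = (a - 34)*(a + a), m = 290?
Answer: 4839/7424 ≈ 0.65180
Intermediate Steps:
r(a) = 2*a*(-34 + a) (r(a) = (-34 + a)*(2*a) = 2*a*(-34 + a))
96780/r(m) = 96780/((2*290*(-34 + 290))) = 96780/((2*290*256)) = 96780/148480 = 96780*(1/148480) = 4839/7424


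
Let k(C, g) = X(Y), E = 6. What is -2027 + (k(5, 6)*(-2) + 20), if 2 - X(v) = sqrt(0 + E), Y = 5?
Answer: -2011 + 2*sqrt(6) ≈ -2006.1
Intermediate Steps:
X(v) = 2 - sqrt(6) (X(v) = 2 - sqrt(0 + 6) = 2 - sqrt(6))
k(C, g) = 2 - sqrt(6)
-2027 + (k(5, 6)*(-2) + 20) = -2027 + ((2 - sqrt(6))*(-2) + 20) = -2027 + ((-4 + 2*sqrt(6)) + 20) = -2027 + (16 + 2*sqrt(6)) = -2011 + 2*sqrt(6)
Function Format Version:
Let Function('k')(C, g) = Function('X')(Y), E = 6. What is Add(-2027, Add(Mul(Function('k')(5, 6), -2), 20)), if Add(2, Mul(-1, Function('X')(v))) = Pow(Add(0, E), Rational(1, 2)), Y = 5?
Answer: Add(-2011, Mul(2, Pow(6, Rational(1, 2)))) ≈ -2006.1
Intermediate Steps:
Function('X')(v) = Add(2, Mul(-1, Pow(6, Rational(1, 2)))) (Function('X')(v) = Add(2, Mul(-1, Pow(Add(0, 6), Rational(1, 2)))) = Add(2, Mul(-1, Pow(6, Rational(1, 2)))))
Function('k')(C, g) = Add(2, Mul(-1, Pow(6, Rational(1, 2))))
Add(-2027, Add(Mul(Function('k')(5, 6), -2), 20)) = Add(-2027, Add(Mul(Add(2, Mul(-1, Pow(6, Rational(1, 2)))), -2), 20)) = Add(-2027, Add(Add(-4, Mul(2, Pow(6, Rational(1, 2)))), 20)) = Add(-2027, Add(16, Mul(2, Pow(6, Rational(1, 2))))) = Add(-2011, Mul(2, Pow(6, Rational(1, 2))))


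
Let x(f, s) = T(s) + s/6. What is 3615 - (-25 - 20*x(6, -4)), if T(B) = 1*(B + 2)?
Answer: 10760/3 ≈ 3586.7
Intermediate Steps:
T(B) = 2 + B (T(B) = 1*(2 + B) = 2 + B)
x(f, s) = 2 + 7*s/6 (x(f, s) = (2 + s) + s/6 = 2 + 7*s/6)
3615 - (-25 - 20*x(6, -4)) = 3615 - (-25 - 20*(2 + (7/6)*(-4))) = 3615 - (-25 - 20*(2 - 14/3)) = 3615 - (-25 - 20*(-8/3)) = 3615 - (-25 + 160/3) = 3615 - 1*85/3 = 3615 - 85/3 = 10760/3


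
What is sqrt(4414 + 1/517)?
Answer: sqrt(1179814163)/517 ≈ 66.438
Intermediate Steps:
sqrt(4414 + 1/517) = sqrt(2282039/517) = sqrt(1179814163)/517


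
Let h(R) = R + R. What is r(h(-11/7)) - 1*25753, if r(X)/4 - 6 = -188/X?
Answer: -280387/11 ≈ -25490.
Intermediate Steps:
h(R) = 2*R
r(X) = 24 - 752/X (r(X) = 24 + 4*(-188/X) = 24 - 752/X)
r(h(-11/7)) - 1*25753 = (24 - 752/(2*(-11/7))) - 1*25753 = (24 - 752/(2*(-11*1/7))) - 25753 = (24 - 752/(2*(-11/7))) - 25753 = (24 - 752/(-22/7)) - 25753 = (24 - 752*(-7/22)) - 25753 = (24 + 2632/11) - 25753 = 2896/11 - 25753 = -280387/11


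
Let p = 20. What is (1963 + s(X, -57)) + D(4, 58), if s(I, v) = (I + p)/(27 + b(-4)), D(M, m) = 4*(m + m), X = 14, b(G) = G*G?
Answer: 104395/43 ≈ 2427.8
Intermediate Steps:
b(G) = G²
D(M, m) = 8*m (D(M, m) = 4*(2*m) = 8*m)
s(I, v) = 20/43 + I/43 (s(I, v) = (I + 20)/(27 + (-4)²) = (20 + I)/(27 + 16) = (20 + I)/43 = (20 + I)*(1/43) = 20/43 + I/43)
(1963 + s(X, -57)) + D(4, 58) = (1963 + (20/43 + (1/43)*14)) + 8*58 = (1963 + (20/43 + 14/43)) + 464 = (1963 + 34/43) + 464 = 84443/43 + 464 = 104395/43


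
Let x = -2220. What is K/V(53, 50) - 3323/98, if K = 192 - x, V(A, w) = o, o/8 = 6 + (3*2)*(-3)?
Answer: -23141/392 ≈ -59.033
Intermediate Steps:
o = -96 (o = 8*(6 + (3*2)*(-3)) = 8*(6 + 6*(-3)) = 8*(6 - 18) = 8*(-12) = -96)
V(A, w) = -96
K = 2412 (K = 192 - 1*(-2220) = 192 + 2220 = 2412)
K/V(53, 50) - 3323/98 = 2412/(-96) - 3323/98 = 2412*(-1/96) - 3323*1/98 = -201/8 - 3323/98 = -23141/392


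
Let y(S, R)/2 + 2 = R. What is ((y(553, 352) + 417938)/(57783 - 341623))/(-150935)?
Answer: 209319/21420695200 ≈ 9.7718e-6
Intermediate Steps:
y(S, R) = -4 + 2*R
((y(553, 352) + 417938)/(57783 - 341623))/(-150935) = (((-4 + 2*352) + 417938)/(57783 - 341623))/(-150935) = (((-4 + 704) + 417938)/(-283840))*(-1/150935) = ((700 + 417938)*(-1/283840))*(-1/150935) = (418638*(-1/283840))*(-1/150935) = -209319/141920*(-1/150935) = 209319/21420695200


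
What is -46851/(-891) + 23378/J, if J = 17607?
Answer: 93970595/1743093 ≈ 53.910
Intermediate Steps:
-46851/(-891) + 23378/J = -46851/(-891) + 23378/17607 = -46851*(-1/891) + 23378*(1/17607) = 15617/297 + 23378/17607 = 93970595/1743093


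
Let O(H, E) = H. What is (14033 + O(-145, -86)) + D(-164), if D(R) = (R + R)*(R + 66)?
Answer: 46032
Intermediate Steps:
D(R) = 2*R*(66 + R) (D(R) = (2*R)*(66 + R) = 2*R*(66 + R))
(14033 + O(-145, -86)) + D(-164) = (14033 - 145) + 2*(-164)*(66 - 164) = 13888 + 2*(-164)*(-98) = 13888 + 32144 = 46032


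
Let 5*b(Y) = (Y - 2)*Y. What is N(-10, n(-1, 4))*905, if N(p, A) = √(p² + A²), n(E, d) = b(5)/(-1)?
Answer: 905*√109 ≈ 9448.5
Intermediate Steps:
b(Y) = Y*(-2 + Y)/5 (b(Y) = ((Y - 2)*Y)/5 = ((-2 + Y)*Y)/5 = (Y*(-2 + Y))/5 = Y*(-2 + Y)/5)
n(E, d) = -3 (n(E, d) = ((⅕)*5*(-2 + 5))/(-1) = ((⅕)*5*3)*(-1) = 3*(-1) = -3)
N(p, A) = √(A² + p²)
N(-10, n(-1, 4))*905 = √((-3)² + (-10)²)*905 = √(9 + 100)*905 = √109*905 = 905*√109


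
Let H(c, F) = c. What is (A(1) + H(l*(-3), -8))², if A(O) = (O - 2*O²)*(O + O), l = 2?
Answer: 64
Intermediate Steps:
A(O) = 2*O*(O - 2*O²) (A(O) = (O - 2*O²)*(2*O) = 2*O*(O - 2*O²))
(A(1) + H(l*(-3), -8))² = (1²*(2 - 4*1) + 2*(-3))² = (1*(2 - 4) - 6)² = (1*(-2) - 6)² = (-2 - 6)² = (-8)² = 64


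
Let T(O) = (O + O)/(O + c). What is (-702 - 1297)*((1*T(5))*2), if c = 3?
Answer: -9995/2 ≈ -4997.5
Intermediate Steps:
T(O) = 2*O/(3 + O) (T(O) = (O + O)/(O + 3) = (2*O)/(3 + O) = 2*O/(3 + O))
(-702 - 1297)*((1*T(5))*2) = (-702 - 1297)*((1*(2*5/(3 + 5)))*2) = -1999*1*(2*5/8)*2 = -1999*1*(2*5*(⅛))*2 = -1999*1*(5/4)*2 = -9995*2/4 = -1999*5/2 = -9995/2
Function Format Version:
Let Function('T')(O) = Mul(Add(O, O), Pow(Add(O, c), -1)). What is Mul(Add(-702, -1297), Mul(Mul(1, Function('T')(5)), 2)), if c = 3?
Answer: Rational(-9995, 2) ≈ -4997.5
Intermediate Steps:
Function('T')(O) = Mul(2, O, Pow(Add(3, O), -1)) (Function('T')(O) = Mul(Add(O, O), Pow(Add(O, 3), -1)) = Mul(Mul(2, O), Pow(Add(3, O), -1)) = Mul(2, O, Pow(Add(3, O), -1)))
Mul(Add(-702, -1297), Mul(Mul(1, Function('T')(5)), 2)) = Mul(Add(-702, -1297), Mul(Mul(1, Mul(2, 5, Pow(Add(3, 5), -1))), 2)) = Mul(-1999, Mul(Mul(1, Mul(2, 5, Pow(8, -1))), 2)) = Mul(-1999, Mul(Mul(1, Mul(2, 5, Rational(1, 8))), 2)) = Mul(-1999, Mul(Mul(1, Rational(5, 4)), 2)) = Mul(-1999, Mul(Rational(5, 4), 2)) = Mul(-1999, Rational(5, 2)) = Rational(-9995, 2)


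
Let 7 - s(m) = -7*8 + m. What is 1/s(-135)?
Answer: 1/198 ≈ 0.0050505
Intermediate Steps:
s(m) = 63 - m (s(m) = 7 - (-7*8 + m) = 7 - (-56 + m) = 7 + (56 - m) = 63 - m)
1/s(-135) = 1/(63 - 1*(-135)) = 1/(63 + 135) = 1/198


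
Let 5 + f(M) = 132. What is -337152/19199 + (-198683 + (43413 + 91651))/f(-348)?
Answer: -1264239485/2438273 ≈ -518.50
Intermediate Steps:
f(M) = 127 (f(M) = -5 + 132 = 127)
-337152/19199 + (-198683 + (43413 + 91651))/f(-348) = -337152/19199 + (-198683 + (43413 + 91651))/127 = -337152*1/19199 + (-198683 + 135064)*(1/127) = -337152/19199 - 63619*1/127 = -337152/19199 - 63619/127 = -1264239485/2438273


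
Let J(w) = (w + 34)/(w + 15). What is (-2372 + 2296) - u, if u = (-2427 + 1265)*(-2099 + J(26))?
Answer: -99933954/41 ≈ -2.4374e+6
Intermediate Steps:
J(w) = (34 + w)/(15 + w)
u = 99930838/41 (u = (-2427 + 1265)*(-2099 + (34 + 26)/(15 + 26)) = -1162*(-2099 + 60/41) = -1162*(-85999/41) = 99930838/41 ≈ 2.4373e+6)
(-2372 + 2296) - u = (-2372 + 2296) - 1*99930838/41 = -76 - 99930838/41 = -99933954/41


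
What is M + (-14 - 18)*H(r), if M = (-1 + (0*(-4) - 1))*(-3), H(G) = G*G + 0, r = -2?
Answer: -122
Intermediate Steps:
H(G) = G**2 (H(G) = G**2 + 0 = G**2)
M = 6 (M = (-1 + (0 - 1))*(-3) = (-1 - 1)*(-3) = -2*(-3) = 6)
M + (-14 - 18)*H(r) = 6 + (-14 - 18)*(-2)**2 = 6 - 32*4 = 6 - 128 = -122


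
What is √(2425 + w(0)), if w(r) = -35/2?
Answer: 3*√1070/2 ≈ 49.066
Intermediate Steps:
w(r) = -35/2 (w(r) = -35*½ = -35/2)
√(2425 + w(0)) = √(2425 - 35/2) = √(4815/2) = 3*√1070/2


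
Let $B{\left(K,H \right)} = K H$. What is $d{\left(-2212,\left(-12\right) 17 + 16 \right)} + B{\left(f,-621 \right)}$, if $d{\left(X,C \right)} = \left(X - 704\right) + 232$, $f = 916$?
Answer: $-571520$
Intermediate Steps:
$d{\left(X,C \right)} = -472 + X$ ($d{\left(X,C \right)} = \left(-704 + X\right) + 232 = -472 + X$)
$B{\left(K,H \right)} = H K$
$d{\left(-2212,\left(-12\right) 17 + 16 \right)} + B{\left(f,-621 \right)} = \left(-472 - 2212\right) - 568836 = -2684 - 568836 = -571520$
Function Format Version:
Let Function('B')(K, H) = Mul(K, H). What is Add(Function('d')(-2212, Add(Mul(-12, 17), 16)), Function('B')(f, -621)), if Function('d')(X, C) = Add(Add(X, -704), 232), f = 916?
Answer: -571520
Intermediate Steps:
Function('d')(X, C) = Add(-472, X) (Function('d')(X, C) = Add(Add(-704, X), 232) = Add(-472, X))
Function('B')(K, H) = Mul(H, K)
Add(Function('d')(-2212, Add(Mul(-12, 17), 16)), Function('B')(f, -621)) = Add(Add(-472, -2212), Mul(-621, 916)) = Add(-2684, -568836) = -571520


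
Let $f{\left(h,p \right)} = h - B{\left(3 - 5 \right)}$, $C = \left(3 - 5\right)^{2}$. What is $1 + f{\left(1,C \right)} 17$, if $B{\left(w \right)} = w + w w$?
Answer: $-16$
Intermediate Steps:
$B{\left(w \right)} = w + w^{2}$
$C = 4$ ($C = \left(-2\right)^{2} = 4$)
$f{\left(h,p \right)} = -2 + h$ ($f{\left(h,p \right)} = h - \left(3 - 5\right) \left(1 + \left(3 - 5\right)\right) = h - - 2 \left(1 - 2\right) = h - \left(-2\right) \left(-1\right) = h - 2 = -2 + h$)
$1 + f{\left(1,C \right)} 17 = 1 + \left(-2 + 1\right) 17 = 1 - 17 = -16$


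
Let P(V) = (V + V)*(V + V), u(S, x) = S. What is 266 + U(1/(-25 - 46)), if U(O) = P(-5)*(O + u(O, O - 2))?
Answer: 18686/71 ≈ 263.18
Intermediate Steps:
P(V) = 4*V² (P(V) = (2*V)*(2*V) = 4*V²)
U(O) = 200*O (U(O) = (4*(-5)²)*(O + O) = (4*25)*(2*O) = 100*(2*O) = 200*O)
266 + U(1/(-25 - 46)) = 266 + 200/(-25 - 46) = 266 + 200/(-71) = 266 + 200*(-1/71) = 266 - 200/71 = 18686/71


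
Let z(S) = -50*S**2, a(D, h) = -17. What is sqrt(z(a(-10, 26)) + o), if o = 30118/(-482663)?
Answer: 2*I*sqrt(841584536504071)/482663 ≈ 120.21*I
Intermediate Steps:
o = -30118/482663 (o = 30118*(-1/482663) = -30118/482663 ≈ -0.062400)
sqrt(z(a(-10, 26)) + o) = sqrt(-50*(-17)**2 - 30118/482663) = sqrt(-50*289 - 30118/482663) = sqrt(-14450 - 30118/482663) = sqrt(-6974510468/482663) = 2*I*sqrt(841584536504071)/482663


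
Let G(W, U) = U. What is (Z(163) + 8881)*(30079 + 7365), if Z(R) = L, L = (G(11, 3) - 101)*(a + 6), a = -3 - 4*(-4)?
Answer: 262819436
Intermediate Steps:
a = 13 (a = -3 + 16 = 13)
L = -1862 (L = (3 - 101)*(13 + 6) = -98*19 = -1862)
Z(R) = -1862
(Z(163) + 8881)*(30079 + 7365) = (-1862 + 8881)*(30079 + 7365) = 7019*37444 = 262819436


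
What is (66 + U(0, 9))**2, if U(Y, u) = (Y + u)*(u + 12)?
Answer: 65025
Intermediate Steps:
U(Y, u) = (12 + u)*(Y + u) (U(Y, u) = (Y + u)*(12 + u) = (12 + u)*(Y + u))
(66 + U(0, 9))**2 = (66 + (9**2 + 12*0 + 12*9 + 0*9))**2 = (66 + (81 + 0 + 108 + 0))**2 = (66 + 189)**2 = 255**2 = 65025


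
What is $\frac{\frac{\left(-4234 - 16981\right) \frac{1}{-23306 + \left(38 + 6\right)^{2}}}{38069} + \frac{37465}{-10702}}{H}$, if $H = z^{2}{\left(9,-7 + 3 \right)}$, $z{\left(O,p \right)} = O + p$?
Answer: $- \frac{1523942206176}{10883058175075} \approx -0.14003$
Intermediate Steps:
$H = 25$ ($H = \left(9 + \left(-7 + 3\right)\right)^{2} = \left(9 - 4\right)^{2} = 5^{2} = 25$)
$\frac{\frac{\left(-4234 - 16981\right) \frac{1}{-23306 + \left(38 + 6\right)^{2}}}{38069} + \frac{37465}{-10702}}{H} = \frac{\frac{\left(-4234 - 16981\right) \frac{1}{-23306 + \left(38 + 6\right)^{2}}}{38069} + \frac{37465}{-10702}}{25} = \left(- \frac{21215}{-23306 + 44^{2}} \cdot \frac{1}{38069} + 37465 \left(- \frac{1}{10702}\right)\right) \frac{1}{25} = \left(- \frac{21215}{-23306 + 1936} \cdot \frac{1}{38069} - \frac{37465}{10702}\right) \frac{1}{25} = \left(- \frac{21215}{-21370} \cdot \frac{1}{38069} - \frac{37465}{10702}\right) \frac{1}{25} = \left(\left(-21215\right) \left(- \frac{1}{21370}\right) \frac{1}{38069} - \frac{37465}{10702}\right) \frac{1}{25} = \left(\frac{4243}{4274} \cdot \frac{1}{38069} - \frac{37465}{10702}\right) \frac{1}{25} = \left(\frac{4243}{162706906} - \frac{37465}{10702}\right) \frac{1}{25} = \left(- \frac{1523942206176}{435322327003}\right) \frac{1}{25} = - \frac{1523942206176}{10883058175075}$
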